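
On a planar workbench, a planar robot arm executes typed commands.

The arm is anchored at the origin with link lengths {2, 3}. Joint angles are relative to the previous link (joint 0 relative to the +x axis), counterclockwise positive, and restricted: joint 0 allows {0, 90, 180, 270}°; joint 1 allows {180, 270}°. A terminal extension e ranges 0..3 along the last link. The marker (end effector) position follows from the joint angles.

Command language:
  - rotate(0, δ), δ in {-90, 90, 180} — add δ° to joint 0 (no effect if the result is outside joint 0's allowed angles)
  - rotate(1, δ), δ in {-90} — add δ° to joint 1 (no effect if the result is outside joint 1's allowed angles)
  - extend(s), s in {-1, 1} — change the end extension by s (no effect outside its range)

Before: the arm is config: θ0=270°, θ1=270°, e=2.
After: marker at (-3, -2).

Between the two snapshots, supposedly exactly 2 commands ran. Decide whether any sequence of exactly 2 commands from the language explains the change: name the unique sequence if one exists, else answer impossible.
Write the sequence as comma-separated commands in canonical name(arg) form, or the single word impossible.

extend(-1), extend(-1)

from: config: θ0=270°, θ1=270°, e=2
[1] after extend(-1): config: θ0=270°, θ1=270°, e=1
[2] after extend(-1): config: θ0=270°, θ1=270°, e=0
no rival 2-sequence matches.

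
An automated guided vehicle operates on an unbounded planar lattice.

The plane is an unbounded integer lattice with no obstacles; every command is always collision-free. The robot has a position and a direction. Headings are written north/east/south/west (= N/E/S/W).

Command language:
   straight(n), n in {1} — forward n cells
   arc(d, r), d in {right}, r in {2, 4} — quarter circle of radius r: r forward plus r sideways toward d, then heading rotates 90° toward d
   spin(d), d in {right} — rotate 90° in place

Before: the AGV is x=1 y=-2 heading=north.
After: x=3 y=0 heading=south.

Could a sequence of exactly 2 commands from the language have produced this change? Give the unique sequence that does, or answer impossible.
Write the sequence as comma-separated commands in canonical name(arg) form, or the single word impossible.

arc(right, 2), spin(right)

key: position moved to (3,0) AND the heading swung to S — translation plus rotation needed
begin: x=1 y=-2 heading=north
1. arc(right, 2) → x=3 y=0 heading=east
2. spin(right) → x=3 y=0 heading=south
no rival 2-sequence matches.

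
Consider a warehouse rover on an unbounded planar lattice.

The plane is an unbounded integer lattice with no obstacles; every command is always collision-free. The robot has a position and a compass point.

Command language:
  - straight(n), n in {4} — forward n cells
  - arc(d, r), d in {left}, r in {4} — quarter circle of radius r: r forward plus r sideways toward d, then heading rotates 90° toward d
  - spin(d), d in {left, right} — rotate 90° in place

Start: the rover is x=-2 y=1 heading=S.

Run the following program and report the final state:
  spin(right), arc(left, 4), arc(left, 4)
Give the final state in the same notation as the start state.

begin: x=-2 y=1 heading=S
step 1 (spin(right)): x=-2 y=1 heading=W
step 2 (arc(left, 4)): x=-6 y=-3 heading=S
step 3 (arc(left, 4)): x=-2 y=-7 heading=E

x=-2 y=-7 heading=E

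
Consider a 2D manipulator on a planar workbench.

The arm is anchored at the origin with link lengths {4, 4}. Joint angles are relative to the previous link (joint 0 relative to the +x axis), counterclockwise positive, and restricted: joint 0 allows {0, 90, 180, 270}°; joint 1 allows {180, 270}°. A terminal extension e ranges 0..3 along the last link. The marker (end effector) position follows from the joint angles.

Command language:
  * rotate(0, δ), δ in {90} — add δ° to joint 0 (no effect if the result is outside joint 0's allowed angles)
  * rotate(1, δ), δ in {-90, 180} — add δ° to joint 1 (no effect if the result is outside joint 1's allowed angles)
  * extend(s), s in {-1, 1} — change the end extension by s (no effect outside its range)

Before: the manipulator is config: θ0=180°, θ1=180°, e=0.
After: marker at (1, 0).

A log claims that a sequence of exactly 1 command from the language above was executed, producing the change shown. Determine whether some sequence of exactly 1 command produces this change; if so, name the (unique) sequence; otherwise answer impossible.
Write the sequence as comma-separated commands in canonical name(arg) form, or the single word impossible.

extend(1)

start: config: θ0=180°, θ1=180°, e=0
step 1 (extend(1)): config: θ0=180°, θ1=180°, e=1
no other 1-command option fits: unique.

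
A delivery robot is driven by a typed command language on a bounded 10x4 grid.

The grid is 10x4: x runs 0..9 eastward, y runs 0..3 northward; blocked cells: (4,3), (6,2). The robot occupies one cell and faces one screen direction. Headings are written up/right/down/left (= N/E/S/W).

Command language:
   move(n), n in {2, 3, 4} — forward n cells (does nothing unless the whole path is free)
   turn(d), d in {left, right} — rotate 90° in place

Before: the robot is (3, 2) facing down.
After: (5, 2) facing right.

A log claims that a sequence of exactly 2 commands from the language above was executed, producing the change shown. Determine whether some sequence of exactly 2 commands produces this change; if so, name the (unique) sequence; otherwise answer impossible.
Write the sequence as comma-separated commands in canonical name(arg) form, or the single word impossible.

turn(left), move(2)

key: position moved to (5,2) AND the heading swung to E — translation plus rotation needed
begin: (3, 2) facing down
t=1 turn(left) ⇒ (3, 2) facing right
t=2 move(2) ⇒ (5, 2) facing right
all 25 alternatives checked — unique.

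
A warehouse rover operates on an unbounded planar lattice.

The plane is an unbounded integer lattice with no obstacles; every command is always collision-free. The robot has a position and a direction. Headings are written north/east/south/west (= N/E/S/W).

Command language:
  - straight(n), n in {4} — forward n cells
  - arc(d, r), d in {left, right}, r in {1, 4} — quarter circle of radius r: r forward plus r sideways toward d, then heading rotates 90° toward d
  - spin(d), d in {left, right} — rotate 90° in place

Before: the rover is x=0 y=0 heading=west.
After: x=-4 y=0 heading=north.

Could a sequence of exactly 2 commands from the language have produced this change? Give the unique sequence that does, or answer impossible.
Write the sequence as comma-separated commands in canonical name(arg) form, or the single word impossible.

straight(4), spin(right)

key: running spin(right) before straight(4) would end elsewhere — order is forced
begin: x=0 y=0 heading=west
[1] after straight(4): x=-4 y=0 heading=west
[2] after spin(right): x=-4 y=0 heading=north
uniquely the one of 49 2-step routes that fits.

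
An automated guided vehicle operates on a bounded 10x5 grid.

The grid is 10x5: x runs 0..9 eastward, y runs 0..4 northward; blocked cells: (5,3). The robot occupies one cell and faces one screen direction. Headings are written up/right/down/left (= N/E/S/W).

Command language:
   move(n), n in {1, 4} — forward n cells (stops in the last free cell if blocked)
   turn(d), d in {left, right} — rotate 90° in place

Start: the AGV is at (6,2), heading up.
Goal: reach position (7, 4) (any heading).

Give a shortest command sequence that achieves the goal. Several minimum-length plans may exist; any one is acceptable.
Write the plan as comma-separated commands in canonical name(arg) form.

move(4), turn(right), move(1)

begin: at (6,2), heading up
[1] after move(4): at (6,4), heading up
[2] after turn(right): at (6,4), heading right
[3] after move(1): at (7,4), heading right
no 2-step plan works, so 3 is optimal.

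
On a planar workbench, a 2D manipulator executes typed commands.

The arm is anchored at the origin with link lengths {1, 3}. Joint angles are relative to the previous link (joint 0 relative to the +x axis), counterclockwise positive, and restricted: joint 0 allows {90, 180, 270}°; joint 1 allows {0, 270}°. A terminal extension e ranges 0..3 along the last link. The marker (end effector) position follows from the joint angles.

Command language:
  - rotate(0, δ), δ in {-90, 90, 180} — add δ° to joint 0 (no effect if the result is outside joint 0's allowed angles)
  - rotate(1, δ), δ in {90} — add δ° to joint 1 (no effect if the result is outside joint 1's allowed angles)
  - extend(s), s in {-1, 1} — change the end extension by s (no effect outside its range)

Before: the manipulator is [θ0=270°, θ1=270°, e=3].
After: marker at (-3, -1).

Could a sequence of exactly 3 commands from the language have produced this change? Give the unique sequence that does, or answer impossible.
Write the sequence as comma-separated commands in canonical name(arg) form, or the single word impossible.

extend(-1), extend(-1), extend(-1)

t0: [θ0=270°, θ1=270°, e=3]
[1] after extend(-1): [θ0=270°, θ1=270°, e=2]
[2] after extend(-1): [θ0=270°, θ1=270°, e=1]
[3] after extend(-1): [θ0=270°, θ1=270°, e=0]
no rival 3-sequence matches.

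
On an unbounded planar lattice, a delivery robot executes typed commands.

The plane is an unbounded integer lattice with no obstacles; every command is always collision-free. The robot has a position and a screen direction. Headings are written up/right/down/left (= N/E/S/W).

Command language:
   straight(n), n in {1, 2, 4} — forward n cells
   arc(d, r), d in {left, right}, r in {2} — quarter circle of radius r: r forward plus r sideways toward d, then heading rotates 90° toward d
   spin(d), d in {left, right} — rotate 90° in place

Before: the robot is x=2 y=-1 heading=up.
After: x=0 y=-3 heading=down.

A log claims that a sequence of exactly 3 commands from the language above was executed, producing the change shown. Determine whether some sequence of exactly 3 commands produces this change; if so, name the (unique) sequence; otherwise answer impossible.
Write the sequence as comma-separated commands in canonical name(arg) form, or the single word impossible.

key: running straight(4) before arc(left, 2) would end elsewhere — order is forced
from: x=2 y=-1 heading=up
1. arc(left, 2) → x=0 y=1 heading=left
2. spin(left) → x=0 y=1 heading=down
3. straight(4) → x=0 y=-3 heading=down
no other 3-command option fits: unique.

arc(left, 2), spin(left), straight(4)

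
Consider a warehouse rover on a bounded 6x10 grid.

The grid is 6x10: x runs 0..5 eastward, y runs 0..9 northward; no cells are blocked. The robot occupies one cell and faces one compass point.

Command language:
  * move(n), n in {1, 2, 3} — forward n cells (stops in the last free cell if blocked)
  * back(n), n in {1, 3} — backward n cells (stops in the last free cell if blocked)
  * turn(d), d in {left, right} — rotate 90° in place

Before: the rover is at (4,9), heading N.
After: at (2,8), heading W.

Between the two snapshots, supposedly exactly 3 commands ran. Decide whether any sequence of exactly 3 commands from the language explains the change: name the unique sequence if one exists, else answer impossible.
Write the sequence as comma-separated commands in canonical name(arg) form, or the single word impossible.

key: running move(2) before back(1) would end elsewhere — order is forced
initial: at (4,9), heading N
t=1 back(1) ⇒ at (4,8), heading N
t=2 turn(left) ⇒ at (4,8), heading W
t=3 move(2) ⇒ at (2,8), heading W
all 343 alternatives checked — unique.

back(1), turn(left), move(2)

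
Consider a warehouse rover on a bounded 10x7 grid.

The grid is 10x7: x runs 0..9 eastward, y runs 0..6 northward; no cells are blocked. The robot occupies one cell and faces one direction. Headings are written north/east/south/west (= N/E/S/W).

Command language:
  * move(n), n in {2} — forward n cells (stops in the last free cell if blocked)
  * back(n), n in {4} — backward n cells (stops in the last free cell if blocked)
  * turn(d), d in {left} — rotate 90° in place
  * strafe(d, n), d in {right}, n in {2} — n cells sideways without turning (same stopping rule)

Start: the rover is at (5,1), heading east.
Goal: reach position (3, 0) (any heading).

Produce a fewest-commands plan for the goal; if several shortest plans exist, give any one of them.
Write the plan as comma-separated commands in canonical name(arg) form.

strafe(right, 2), move(2), back(4)

begin: at (5,1), heading east
step 1 (strafe(right, 2)): at (5,0), heading east
step 2 (move(2)): at (7,0), heading east
step 3 (back(4)): at (3,0), heading east
shorter routes all fall short; 3 is best.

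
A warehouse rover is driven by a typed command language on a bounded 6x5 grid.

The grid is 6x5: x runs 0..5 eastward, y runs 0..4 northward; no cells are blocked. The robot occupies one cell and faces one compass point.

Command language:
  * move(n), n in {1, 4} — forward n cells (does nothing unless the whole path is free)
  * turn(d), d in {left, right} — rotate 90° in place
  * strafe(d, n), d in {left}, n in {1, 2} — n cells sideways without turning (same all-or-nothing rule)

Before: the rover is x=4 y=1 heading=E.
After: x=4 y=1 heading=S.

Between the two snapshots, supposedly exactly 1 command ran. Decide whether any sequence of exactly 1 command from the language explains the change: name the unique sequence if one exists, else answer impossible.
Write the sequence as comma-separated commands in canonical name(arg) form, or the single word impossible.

turn(right)

key: parked at (4,1) the whole time — nothing moves the robot
initial: x=4 y=1 heading=E
t=1 turn(right) ⇒ x=4 y=1 heading=S
no other 1-command option fits: unique.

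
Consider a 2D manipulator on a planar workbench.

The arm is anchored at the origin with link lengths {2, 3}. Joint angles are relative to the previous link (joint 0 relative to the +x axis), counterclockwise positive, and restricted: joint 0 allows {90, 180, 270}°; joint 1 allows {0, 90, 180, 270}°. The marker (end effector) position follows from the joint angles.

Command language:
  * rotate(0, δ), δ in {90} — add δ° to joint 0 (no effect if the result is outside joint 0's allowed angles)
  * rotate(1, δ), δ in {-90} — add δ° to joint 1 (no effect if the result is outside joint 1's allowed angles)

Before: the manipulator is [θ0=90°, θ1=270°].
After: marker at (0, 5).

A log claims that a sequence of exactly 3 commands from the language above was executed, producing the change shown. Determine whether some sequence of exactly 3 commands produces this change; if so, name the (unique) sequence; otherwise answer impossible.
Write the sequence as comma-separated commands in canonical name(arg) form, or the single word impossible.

rotate(1, -90), rotate(1, -90), rotate(1, -90)

t0: [θ0=90°, θ1=270°]
t=1 rotate(1, -90) ⇒ [θ0=90°, θ1=180°]
t=2 rotate(1, -90) ⇒ [θ0=90°, θ1=90°]
t=3 rotate(1, -90) ⇒ [θ0=90°, θ1=0°]
uniquely the one of 8 3-step routes that fits.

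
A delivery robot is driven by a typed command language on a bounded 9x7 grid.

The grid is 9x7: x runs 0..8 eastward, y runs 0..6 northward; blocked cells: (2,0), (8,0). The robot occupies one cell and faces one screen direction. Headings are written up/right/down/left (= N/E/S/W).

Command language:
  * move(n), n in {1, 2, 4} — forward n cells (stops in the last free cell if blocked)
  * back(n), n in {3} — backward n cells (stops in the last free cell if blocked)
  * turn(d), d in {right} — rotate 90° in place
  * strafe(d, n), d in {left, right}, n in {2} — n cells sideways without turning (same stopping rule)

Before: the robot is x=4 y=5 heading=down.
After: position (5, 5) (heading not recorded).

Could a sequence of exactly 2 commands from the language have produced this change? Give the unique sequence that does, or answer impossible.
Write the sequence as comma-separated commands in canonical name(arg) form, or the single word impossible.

impossible

every 2-command combo misses the target.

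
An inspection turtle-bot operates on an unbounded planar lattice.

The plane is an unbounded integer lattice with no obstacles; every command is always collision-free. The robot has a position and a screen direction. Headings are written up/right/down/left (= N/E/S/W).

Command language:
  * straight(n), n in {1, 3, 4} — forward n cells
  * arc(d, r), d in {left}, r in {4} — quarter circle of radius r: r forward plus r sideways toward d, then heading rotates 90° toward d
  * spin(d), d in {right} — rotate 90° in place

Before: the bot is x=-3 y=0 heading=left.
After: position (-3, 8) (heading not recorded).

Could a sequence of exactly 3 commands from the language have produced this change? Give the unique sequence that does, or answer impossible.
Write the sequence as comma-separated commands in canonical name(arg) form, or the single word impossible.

key: order matters: swapping spin(right) and straight(4) lands elsewhere
from: x=-3 y=0 heading=left
[1] after spin(right): x=-3 y=0 heading=up
[2] after straight(4): x=-3 y=4 heading=up
[3] after straight(4): x=-3 y=8 heading=up
uniquely the one of 125 3-step routes that fits.

spin(right), straight(4), straight(4)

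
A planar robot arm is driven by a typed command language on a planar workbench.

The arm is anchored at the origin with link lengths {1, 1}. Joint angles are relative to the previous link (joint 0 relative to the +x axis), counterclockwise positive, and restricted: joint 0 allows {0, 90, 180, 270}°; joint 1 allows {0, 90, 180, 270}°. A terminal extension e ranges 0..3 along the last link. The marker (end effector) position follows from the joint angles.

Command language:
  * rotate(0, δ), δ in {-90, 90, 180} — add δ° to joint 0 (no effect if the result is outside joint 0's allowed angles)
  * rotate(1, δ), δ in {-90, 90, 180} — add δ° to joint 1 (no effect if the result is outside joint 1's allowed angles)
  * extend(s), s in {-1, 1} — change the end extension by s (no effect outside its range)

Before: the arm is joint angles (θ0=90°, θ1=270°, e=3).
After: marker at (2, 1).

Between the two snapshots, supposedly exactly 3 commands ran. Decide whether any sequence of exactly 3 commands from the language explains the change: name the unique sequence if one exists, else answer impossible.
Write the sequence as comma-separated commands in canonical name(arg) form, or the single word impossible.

key: order matters: swapping extend(1) and extend(-1) lands elsewhere
initial: joint angles (θ0=90°, θ1=270°, e=3)
t=1 extend(1) ⇒ joint angles (θ0=90°, θ1=270°, e=3)
t=2 extend(-1) ⇒ joint angles (θ0=90°, θ1=270°, e=2)
t=3 extend(-1) ⇒ joint angles (θ0=90°, θ1=270°, e=1)
no rival 3-sequence matches.

extend(1), extend(-1), extend(-1)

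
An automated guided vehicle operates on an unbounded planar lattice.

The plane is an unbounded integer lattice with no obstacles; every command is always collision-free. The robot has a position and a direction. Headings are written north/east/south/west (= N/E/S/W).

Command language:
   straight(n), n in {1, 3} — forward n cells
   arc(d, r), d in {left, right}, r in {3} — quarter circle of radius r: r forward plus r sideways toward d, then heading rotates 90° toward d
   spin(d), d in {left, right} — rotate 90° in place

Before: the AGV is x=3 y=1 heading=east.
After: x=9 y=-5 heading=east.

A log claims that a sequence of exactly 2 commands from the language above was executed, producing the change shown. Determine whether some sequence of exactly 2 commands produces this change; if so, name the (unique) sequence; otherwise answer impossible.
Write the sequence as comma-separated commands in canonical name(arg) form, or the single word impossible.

key: heading stays E — rotations cancel among the 2 commands
t0: x=3 y=1 heading=east
step 1 (arc(right, 3)): x=6 y=-2 heading=south
step 2 (arc(left, 3)): x=9 y=-5 heading=east
no other 2-command option fits: unique.

arc(right, 3), arc(left, 3)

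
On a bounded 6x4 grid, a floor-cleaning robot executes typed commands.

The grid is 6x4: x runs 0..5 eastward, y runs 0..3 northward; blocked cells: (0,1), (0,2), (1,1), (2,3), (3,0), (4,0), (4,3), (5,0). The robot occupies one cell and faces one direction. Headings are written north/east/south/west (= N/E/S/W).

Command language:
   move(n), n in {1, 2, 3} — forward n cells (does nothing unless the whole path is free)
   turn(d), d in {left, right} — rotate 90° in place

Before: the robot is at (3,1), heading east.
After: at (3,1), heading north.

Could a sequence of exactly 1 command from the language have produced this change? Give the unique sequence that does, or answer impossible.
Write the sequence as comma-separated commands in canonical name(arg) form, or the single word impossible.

turn(left)

key: (3,1) unchanged — the single command moves nothing
start: at (3,1), heading east
step 1 (turn(left)): at (3,1), heading north
no other 1-command option fits: unique.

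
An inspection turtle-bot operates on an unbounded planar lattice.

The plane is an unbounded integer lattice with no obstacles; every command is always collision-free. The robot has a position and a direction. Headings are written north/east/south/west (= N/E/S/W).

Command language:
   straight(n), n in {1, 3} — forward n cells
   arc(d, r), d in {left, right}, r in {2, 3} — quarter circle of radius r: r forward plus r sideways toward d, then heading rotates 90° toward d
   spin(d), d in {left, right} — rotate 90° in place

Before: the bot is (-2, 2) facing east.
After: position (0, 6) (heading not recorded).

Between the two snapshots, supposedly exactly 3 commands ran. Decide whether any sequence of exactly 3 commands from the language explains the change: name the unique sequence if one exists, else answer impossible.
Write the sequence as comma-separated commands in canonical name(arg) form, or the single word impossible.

key: order matters: swapping arc(left, 2) and straight(1) lands elsewhere
initial: (-2, 2) facing east
1. arc(left, 2) → (0, 4) facing north
2. straight(1) → (0, 5) facing north
3. straight(1) → (0, 6) facing north
no other 3-command option fits: unique.

arc(left, 2), straight(1), straight(1)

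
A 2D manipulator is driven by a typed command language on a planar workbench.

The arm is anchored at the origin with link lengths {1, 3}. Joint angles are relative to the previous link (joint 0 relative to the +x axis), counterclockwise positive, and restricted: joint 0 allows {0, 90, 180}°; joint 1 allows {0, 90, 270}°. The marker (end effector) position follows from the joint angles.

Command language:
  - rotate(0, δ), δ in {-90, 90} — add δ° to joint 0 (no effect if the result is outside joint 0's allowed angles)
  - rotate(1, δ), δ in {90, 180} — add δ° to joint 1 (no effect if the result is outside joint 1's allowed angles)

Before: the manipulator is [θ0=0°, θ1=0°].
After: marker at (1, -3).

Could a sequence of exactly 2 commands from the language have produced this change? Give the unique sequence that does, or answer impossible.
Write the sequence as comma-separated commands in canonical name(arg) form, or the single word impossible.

rotate(1, 90), rotate(1, 180)

key: order matters: swapping rotate(1, 90) and rotate(1, 180) lands elsewhere
t0: [θ0=0°, θ1=0°]
[1] after rotate(1, 90): [θ0=0°, θ1=90°]
[2] after rotate(1, 180): [θ0=0°, θ1=270°]
no rival 2-sequence matches.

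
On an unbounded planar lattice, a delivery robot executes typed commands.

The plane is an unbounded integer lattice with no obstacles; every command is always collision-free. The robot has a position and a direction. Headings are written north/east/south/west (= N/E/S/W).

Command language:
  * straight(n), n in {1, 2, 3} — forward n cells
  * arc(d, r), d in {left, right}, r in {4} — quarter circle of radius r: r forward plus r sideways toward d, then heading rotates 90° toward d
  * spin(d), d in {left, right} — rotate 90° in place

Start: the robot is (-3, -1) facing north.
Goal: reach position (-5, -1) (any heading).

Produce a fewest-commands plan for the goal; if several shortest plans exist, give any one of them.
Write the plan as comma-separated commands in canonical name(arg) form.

spin(left), straight(2)

start: (-3, -1) facing north
1. spin(left) → (-3, -1) facing west
2. straight(2) → (-5, -1) facing west
minimal: 2 command(s), checked below 2.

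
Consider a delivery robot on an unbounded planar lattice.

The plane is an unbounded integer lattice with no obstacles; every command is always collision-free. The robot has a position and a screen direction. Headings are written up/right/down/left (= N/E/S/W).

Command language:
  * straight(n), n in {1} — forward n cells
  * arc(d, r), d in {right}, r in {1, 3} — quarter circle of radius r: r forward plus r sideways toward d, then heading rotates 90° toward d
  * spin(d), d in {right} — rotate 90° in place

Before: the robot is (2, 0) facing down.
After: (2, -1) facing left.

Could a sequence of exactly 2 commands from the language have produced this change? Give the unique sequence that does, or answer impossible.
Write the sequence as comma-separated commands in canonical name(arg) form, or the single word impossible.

key: running spin(right) before straight(1) would end elsewhere — order is forced
initial: (2, 0) facing down
[1] after straight(1): (2, -1) facing down
[2] after spin(right): (2, -1) facing left
uniquely the one of 16 2-step routes that fits.

straight(1), spin(right)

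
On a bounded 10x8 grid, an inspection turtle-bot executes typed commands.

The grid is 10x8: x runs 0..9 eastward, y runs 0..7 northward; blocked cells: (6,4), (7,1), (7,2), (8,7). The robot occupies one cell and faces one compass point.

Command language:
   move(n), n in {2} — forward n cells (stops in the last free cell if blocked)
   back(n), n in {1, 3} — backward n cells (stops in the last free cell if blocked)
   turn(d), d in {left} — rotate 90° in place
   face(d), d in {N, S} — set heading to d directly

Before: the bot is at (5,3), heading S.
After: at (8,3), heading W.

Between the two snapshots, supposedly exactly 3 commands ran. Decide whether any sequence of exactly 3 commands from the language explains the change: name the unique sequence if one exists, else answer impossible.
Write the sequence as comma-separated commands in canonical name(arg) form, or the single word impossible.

face(N), turn(left), back(3)

key: cell and facing (now W) both changed — the 3 commands mix motion and turning
start: at (5,3), heading S
step 1 (face(N)): at (5,3), heading N
step 2 (turn(left)): at (5,3), heading W
step 3 (back(3)): at (8,3), heading W
no rival 3-sequence matches.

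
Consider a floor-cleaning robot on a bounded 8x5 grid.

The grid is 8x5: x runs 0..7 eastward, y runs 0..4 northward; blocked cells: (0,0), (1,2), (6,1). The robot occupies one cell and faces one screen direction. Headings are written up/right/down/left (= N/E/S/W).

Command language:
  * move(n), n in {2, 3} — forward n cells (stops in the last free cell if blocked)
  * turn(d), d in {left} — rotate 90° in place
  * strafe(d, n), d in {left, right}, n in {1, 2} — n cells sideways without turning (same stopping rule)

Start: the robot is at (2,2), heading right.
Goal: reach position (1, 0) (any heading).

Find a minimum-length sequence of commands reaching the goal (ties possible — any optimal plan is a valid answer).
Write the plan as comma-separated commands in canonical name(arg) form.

strafe(right, 2), turn(left), strafe(left, 2)

begin: at (2,2), heading right
1. strafe(right, 2) → at (2,0), heading right
2. turn(left) → at (2,0), heading up
3. strafe(left, 2) → at (1,0), heading up
no 2-step plan works, so 3 is optimal.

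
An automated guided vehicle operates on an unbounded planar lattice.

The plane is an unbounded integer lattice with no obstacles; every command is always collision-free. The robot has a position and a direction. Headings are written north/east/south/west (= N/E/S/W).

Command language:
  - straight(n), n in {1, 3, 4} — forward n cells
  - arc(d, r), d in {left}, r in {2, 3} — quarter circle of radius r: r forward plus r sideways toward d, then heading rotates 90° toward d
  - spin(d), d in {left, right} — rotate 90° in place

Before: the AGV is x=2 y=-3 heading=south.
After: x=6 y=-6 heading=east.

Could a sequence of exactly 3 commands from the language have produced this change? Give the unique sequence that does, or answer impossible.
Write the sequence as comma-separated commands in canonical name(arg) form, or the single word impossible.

key: order matters: swapping straight(3) and straight(4) lands elsewhere
from: x=2 y=-3 heading=south
t=1 straight(3) ⇒ x=2 y=-6 heading=south
t=2 spin(left) ⇒ x=2 y=-6 heading=east
t=3 straight(4) ⇒ x=6 y=-6 heading=east
all 343 alternatives checked — unique.

straight(3), spin(left), straight(4)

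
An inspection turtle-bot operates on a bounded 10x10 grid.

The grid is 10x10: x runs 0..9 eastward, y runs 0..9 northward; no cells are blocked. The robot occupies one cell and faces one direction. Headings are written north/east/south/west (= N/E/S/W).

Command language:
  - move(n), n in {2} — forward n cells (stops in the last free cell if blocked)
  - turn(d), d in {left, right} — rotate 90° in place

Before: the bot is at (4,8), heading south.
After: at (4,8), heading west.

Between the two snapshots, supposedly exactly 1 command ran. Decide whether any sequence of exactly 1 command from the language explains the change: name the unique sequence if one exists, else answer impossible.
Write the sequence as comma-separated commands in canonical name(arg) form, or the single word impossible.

key: parked at (4,8) the whole time — nothing moves the robot
begin: at (4,8), heading south
step 1 (turn(right)): at (4,8), heading west
all 3 alternatives checked — unique.

turn(right)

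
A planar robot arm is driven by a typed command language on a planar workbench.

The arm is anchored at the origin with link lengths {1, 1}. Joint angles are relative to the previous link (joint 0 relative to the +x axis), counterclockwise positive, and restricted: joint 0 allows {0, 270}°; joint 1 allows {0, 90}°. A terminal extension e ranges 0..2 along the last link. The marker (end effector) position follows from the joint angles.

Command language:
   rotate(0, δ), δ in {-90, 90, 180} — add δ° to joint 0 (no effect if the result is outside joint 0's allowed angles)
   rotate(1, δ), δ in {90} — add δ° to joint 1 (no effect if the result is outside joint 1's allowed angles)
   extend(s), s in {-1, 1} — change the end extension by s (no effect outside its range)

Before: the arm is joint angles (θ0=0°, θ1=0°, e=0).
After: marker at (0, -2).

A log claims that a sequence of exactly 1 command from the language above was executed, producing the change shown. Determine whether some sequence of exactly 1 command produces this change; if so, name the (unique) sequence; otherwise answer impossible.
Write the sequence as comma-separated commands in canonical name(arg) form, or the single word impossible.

begin: joint angles (θ0=0°, θ1=0°, e=0)
1. rotate(0, -90) → joint angles (θ0=270°, θ1=0°, e=0)
all 6 alternatives checked — unique.

rotate(0, -90)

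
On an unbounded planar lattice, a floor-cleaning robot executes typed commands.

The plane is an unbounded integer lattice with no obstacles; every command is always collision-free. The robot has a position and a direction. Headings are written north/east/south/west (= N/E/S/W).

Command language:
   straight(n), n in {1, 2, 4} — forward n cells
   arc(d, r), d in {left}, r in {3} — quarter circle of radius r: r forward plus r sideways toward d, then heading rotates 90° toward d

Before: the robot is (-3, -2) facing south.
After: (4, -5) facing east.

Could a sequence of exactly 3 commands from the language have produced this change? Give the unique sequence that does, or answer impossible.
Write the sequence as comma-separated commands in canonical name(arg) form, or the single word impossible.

arc(left, 3), straight(2), straight(2)

key: cell and facing (now E) both changed — the 3 commands mix motion and turning
initial: (-3, -2) facing south
1. arc(left, 3) → (0, -5) facing east
2. straight(2) → (2, -5) facing east
3. straight(2) → (4, -5) facing east
no other 3-command option fits: unique.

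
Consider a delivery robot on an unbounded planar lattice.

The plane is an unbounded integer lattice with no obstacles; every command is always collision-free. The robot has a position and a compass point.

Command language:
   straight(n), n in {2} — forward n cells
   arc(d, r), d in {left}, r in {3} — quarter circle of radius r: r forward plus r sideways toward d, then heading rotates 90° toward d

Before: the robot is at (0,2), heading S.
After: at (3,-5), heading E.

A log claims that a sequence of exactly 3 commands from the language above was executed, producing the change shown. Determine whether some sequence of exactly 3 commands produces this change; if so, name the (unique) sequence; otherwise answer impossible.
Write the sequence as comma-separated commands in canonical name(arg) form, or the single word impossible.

key: cell and facing (now E) both changed — the 3 commands mix motion and turning
initial: at (0,2), heading S
t=1 straight(2) ⇒ at (0,0), heading S
t=2 straight(2) ⇒ at (0,-2), heading S
t=3 arc(left, 3) ⇒ at (3,-5), heading E
no other 3-command option fits: unique.

straight(2), straight(2), arc(left, 3)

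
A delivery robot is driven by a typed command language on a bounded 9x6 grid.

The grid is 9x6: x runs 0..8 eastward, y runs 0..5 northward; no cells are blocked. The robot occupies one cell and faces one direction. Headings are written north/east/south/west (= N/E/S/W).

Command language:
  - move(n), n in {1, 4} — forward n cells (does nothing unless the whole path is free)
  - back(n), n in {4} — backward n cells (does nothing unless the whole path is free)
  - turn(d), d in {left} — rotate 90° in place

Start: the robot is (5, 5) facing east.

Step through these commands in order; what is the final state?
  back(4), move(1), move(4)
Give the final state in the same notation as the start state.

(6, 5) facing east

initial: (5, 5) facing east
1. back(4) → (1, 5) facing east
2. move(1) → (2, 5) facing east
3. move(4) → (6, 5) facing east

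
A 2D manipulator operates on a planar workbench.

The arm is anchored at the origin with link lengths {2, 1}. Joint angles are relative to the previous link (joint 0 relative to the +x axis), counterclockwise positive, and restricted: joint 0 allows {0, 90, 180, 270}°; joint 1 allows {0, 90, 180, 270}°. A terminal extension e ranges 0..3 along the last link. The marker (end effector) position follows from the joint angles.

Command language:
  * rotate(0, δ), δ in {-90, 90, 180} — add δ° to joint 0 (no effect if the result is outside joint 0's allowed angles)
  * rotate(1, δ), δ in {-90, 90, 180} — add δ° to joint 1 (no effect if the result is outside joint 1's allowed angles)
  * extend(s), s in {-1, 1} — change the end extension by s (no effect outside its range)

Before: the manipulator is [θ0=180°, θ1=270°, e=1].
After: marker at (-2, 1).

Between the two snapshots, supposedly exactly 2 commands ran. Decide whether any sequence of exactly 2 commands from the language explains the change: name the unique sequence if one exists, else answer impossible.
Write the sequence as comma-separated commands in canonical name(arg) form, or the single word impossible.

t0: [θ0=180°, θ1=270°, e=1]
1. extend(-1) → [θ0=180°, θ1=270°, e=0]
2. extend(-1) → [θ0=180°, θ1=270°, e=0]
no other 2-command option fits: unique.

extend(-1), extend(-1)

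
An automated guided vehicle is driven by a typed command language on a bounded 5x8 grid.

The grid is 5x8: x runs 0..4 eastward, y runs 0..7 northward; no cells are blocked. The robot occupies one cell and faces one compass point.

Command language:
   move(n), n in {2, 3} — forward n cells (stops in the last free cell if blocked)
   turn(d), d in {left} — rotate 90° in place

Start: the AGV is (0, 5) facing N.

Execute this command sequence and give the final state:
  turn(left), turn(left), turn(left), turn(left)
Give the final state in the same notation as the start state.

(0, 5) facing N

start: (0, 5) facing N
[1] after turn(left): (0, 5) facing W
[2] after turn(left): (0, 5) facing S
[3] after turn(left): (0, 5) facing E
[4] after turn(left): (0, 5) facing N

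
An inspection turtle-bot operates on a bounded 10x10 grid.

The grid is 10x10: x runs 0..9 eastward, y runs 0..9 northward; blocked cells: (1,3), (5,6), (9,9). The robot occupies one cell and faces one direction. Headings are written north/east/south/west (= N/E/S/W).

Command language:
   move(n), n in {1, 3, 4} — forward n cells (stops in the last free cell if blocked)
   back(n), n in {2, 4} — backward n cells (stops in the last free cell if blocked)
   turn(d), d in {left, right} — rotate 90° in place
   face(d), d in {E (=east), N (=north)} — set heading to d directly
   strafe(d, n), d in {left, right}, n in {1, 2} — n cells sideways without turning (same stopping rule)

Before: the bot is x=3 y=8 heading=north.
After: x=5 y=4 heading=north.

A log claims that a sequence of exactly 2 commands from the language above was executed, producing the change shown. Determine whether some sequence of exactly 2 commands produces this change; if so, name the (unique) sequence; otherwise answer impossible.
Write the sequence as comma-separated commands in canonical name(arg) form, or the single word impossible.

back(4), strafe(right, 2)

key: heading stays N — no command in the sequence turns
initial: x=3 y=8 heading=north
step 1 (back(4)): x=3 y=4 heading=north
step 2 (strafe(right, 2)): x=5 y=4 heading=north
all 169 alternatives checked — unique.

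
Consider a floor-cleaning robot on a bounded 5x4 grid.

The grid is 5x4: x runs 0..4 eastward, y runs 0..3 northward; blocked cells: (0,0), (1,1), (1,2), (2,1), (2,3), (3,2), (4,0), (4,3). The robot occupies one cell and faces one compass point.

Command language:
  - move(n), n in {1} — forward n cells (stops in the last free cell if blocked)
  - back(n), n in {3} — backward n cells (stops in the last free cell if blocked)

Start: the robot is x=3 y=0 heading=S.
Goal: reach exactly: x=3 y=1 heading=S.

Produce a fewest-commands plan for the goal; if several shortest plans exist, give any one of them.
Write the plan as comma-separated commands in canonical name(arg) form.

back(3)

begin: x=3 y=0 heading=S
t=1 back(3) ⇒ x=3 y=1 heading=S
shorter routes all fall short; 1 is best.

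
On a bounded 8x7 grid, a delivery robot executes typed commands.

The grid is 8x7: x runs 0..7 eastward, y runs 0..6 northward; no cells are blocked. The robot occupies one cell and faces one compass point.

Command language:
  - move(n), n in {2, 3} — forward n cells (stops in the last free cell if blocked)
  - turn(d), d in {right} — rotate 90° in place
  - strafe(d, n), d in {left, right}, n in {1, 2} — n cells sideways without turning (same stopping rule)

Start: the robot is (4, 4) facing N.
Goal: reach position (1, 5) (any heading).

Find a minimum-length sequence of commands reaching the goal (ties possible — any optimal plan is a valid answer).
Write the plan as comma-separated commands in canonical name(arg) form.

strafe(left, 2), strafe(left, 1), turn(right), strafe(left, 1)

t0: (4, 4) facing N
[1] after strafe(left, 2): (2, 4) facing N
[2] after strafe(left, 1): (1, 4) facing N
[3] after turn(right): (1, 4) facing E
[4] after strafe(left, 1): (1, 5) facing E
shorter routes all fall short; 4 is best.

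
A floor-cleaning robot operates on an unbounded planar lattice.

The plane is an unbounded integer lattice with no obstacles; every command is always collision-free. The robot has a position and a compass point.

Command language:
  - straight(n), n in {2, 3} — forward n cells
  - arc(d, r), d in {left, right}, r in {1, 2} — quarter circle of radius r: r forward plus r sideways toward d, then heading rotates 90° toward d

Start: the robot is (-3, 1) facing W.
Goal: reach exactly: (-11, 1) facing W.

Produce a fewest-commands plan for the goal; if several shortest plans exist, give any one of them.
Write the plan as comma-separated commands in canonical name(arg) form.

initial: (-3, 1) facing W
1. straight(3) → (-6, 1) facing W
2. straight(3) → (-9, 1) facing W
3. straight(2) → (-11, 1) facing W
nothing shorter than 3 reaches the goal.

straight(3), straight(3), straight(2)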